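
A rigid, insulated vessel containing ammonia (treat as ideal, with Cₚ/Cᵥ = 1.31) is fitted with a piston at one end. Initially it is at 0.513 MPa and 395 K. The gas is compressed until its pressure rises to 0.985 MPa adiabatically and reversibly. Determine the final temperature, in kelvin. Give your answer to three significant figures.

Along an adiabat T P^((1−γ)/γ) is constant, so T₂ = T₁ (P₂/P₁)^((γ−1)/γ).
T₂ = 395 × (0.985/0.513)^(0.237) = 460.9 K.

T₂ ≈ 461 K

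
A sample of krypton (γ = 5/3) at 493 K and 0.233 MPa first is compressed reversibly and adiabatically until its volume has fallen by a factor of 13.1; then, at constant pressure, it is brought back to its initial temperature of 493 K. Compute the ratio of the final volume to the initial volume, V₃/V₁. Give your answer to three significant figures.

Adiabatic step: V₂/V₁ = 0.07634; T₂ = T₁·13.1^(2/3) = 2740 K.
Isobaric step: V₃/V₂ = T₃/T₂ = 493/2740.
V₃/V₁ = (V₂/V₁)(V₃/V₂) = 0.07634 × (493/2740) = 0.01374.

V₃/V₁ ≈ 0.0137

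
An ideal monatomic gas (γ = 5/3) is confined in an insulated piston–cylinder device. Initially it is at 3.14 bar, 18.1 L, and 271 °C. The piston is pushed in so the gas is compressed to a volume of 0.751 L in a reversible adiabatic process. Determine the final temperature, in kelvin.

For a reversible adiabat TV^(γ−1) is constant, so T₂ = T₁ (V₁/V₂)^(γ−1).
T₁ = 271 °C = 544.1 K.
T₂ = 544.1 × (18.1/0.751)^(2/3) = 4540 K.

T₂ ≈ 4540 K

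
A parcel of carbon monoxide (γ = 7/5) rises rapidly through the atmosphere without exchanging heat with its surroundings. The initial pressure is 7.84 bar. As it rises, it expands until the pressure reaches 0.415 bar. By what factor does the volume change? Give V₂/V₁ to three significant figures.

V₂/V₁ ≈ 8.16

From PV^γ = const, V₂/V₁ = (P₁/P₂)^(1/γ).
V₂/V₁ = (7.84/0.415)^(5/7) = 8.159.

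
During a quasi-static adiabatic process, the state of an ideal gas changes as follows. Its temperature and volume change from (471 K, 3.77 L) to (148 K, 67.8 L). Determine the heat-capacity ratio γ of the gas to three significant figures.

γ ≈ 1.40

TV^(γ−1) = const ⇒ γ − 1 = ln(T₂/T₁) / ln(V₁/V₂).
γ = 1 + ln(148/471) / ln(3.77/67.8) = 1.401.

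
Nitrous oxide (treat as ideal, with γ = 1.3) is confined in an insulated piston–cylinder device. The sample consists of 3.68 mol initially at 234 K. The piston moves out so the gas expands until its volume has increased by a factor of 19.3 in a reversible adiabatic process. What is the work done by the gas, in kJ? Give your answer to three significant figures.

W ≈ 14.0 kJ

Adiabatic: T₁V₁^(γ−1) = T₂V₂^(γ−1) ⇒ T₂ = T₁ (V₁/V₂)^(γ−1).
T₂ = 234 × (1/19.3)^(0.3) = 96.28 K.
Q = 0, so ΔU = W_on_gas = nCᵥΔT with Cᵥ = R/(γ−1) = 27.71 J/(mol·K).
ΔU = 3.68 × 27.71 × (96.28 − 234) = -14050 J.
Work done by the gas = −ΔU = 14050 J.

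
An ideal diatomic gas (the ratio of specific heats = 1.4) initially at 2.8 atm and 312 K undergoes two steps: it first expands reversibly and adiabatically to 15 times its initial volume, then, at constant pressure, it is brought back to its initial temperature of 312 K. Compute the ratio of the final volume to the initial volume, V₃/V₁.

Adiabatic step: V₂/V₁ = 15; T₂ = T₁·(1/15)^(0.4) = 105.6 K.
Isobaric step: V₃/V₂ = T₃/T₂ = 312/105.6.
V₃/V₁ = (V₂/V₁)(V₃/V₂) = 15 × (312/105.6) = 44.31.

V₃/V₁ ≈ 44.3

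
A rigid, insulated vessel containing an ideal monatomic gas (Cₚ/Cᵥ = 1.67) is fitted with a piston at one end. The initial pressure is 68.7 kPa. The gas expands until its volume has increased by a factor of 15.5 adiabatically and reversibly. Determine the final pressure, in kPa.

P₂ ≈ 0.706 kPa

Since PV^γ is constant along a reversible adiabat, P₂ = P₁ (V₁/V₂)^γ.
P₂ = 68.7 × (1/15.5)^(1.67) = 0.7065 kPa.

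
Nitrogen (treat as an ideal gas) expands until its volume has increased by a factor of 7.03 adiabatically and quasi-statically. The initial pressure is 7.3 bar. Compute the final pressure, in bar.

P₂ ≈ 0.476 bar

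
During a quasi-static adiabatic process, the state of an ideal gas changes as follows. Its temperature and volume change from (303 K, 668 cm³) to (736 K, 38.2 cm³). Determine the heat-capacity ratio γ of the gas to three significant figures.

TV^(γ−1) = const ⇒ γ − 1 = ln(T₂/T₁) / ln(V₁/V₂).
γ = 1 + ln(736/303) / ln(668/38.2) = 1.31.

γ ≈ 1.31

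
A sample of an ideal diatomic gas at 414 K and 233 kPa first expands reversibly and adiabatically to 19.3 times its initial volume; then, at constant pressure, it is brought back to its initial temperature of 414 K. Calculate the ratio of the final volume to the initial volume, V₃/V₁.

V₃/V₁ ≈ 63.1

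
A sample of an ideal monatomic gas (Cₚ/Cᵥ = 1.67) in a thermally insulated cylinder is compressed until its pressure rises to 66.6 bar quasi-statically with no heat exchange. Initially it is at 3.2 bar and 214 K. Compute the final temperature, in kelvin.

Adiabatic: T₂/T₁ = (P₂/P₁)^((γ−1)/γ).
T₂ = 214 × (66.6/3.2)^(0.401) = 723.3 K.

T₂ ≈ 723 K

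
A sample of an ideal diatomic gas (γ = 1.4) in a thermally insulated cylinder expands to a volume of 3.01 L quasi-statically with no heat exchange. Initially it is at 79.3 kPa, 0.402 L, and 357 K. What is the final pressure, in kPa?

Adiabatic: P₁V₁^γ = P₂V₂^γ ⇒ P₂ = P₁ (V₁/V₂)^γ.
P₂ = 79.3 × (0.402/3.01)^(1.4) = 4.734 kPa.

P₂ ≈ 4.73 kPa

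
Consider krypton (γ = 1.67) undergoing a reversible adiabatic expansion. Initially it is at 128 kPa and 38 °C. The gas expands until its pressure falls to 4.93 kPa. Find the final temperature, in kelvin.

Adiabatic: T₂/T₁ = (P₂/P₁)^((γ−1)/γ).
T₁ = 38 °C = 311.1 K.
T₂ = 311.1 × (4.93/128)^(0.401) = 84.24 K.

T₂ ≈ 84.2 K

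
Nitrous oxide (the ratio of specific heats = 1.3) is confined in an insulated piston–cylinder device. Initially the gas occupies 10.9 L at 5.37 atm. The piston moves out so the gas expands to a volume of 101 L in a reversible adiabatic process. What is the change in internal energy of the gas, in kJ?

ΔU ≈ -9.63 kJ

P₂ = P₁(V₁/V₂)^γ = 5.37×(10.9/101)^(1.3) = 0.2972 atm.
For a reversible adiabat, W_by_gas = (P₁V₁ − P₂V₂)/(γ−1).
W_by = (544100×0.0109 − 30110×0.101) / (0.3) = 9632 J.
Q = 0 ⇒ ΔU = −W_by = -9632 J.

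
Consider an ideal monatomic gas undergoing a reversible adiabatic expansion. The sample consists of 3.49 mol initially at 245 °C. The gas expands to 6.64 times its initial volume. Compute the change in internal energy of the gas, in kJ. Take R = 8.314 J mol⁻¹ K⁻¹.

ΔU ≈ -16.2 kJ

Adiabatic: T₁V₁^(γ−1) = T₂V₂^(γ−1) ⇒ T₂ = T₁ (V₁/V₂)^(γ−1).
γ = 5/3 for a monatomic ideal gas, so γ−1 = 2/3.
T₁ = 245 °C = 518.1 K.
T₂ = 518.1 × (1/6.64)^(2/3) = 146.7 K.
Q = 0, so ΔU = W_on_gas = nCᵥΔT with Cᵥ = R/(γ−1) = 12.47 J/(mol·K).
ΔU = 3.49 × 12.47 × (146.7 − 518.1) = -16170 J.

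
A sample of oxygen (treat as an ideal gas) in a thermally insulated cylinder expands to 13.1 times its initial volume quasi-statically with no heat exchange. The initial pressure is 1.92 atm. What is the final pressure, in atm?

Since PV^γ is constant along a reversible adiabat, P₂ = P₁ (V₁/V₂)^γ.
For a diatomic ideal gas γ = 7/5.
P₂ = 1.92 × (1/13.1)^(7/5) = 0.05237 atm.

P₂ ≈ 0.0524 atm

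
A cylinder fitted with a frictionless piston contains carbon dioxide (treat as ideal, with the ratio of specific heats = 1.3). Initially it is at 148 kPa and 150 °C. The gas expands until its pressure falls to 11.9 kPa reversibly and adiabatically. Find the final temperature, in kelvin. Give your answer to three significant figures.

T₂ ≈ 237 K

Adiabatic: T₂/T₁ = (P₂/P₁)^((γ−1)/γ).
T₁ = 150 °C = 423.1 K.
T₂ = 423.1 × (11.9/148)^(0.231) = 236.5 K.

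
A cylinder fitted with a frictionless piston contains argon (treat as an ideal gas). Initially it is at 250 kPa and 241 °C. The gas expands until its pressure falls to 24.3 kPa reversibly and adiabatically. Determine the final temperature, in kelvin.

Along an adiabat T P^((1−γ)/γ) is constant, so T₂ = T₁ (P₂/P₁)^((γ−1)/γ).
For a monatomic ideal gas γ = 5/3, so (γ−1)/γ = 2/5.
T₁ = 241 °C = 514.1 K.
T₂ = 514.1 × (24.3/250)^(2/5) = 202.4 K.

T₂ ≈ 202 K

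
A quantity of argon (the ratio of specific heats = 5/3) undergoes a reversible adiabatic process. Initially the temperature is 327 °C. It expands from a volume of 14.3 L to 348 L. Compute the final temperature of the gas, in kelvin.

T₂ ≈ 71.5 K

Adiabatic: T₁V₁^(γ−1) = T₂V₂^(γ−1) ⇒ T₂ = T₁ (V₁/V₂)^(γ−1).
T₁ = 327 °C = 600.1 K.
T₂ = 600.1 × (14.3/348)^(2/3) = 71.47 K.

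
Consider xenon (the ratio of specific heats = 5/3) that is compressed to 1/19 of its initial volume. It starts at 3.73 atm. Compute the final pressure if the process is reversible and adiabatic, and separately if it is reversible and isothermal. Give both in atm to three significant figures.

Isothermal: P₂ = P₁(V₁/V₂) = 3.73×19 = 70.87 atm.
Adiabatic: P₂ = P₁(V₁/V₂)^γ = 3.73×19^(5/3) = 504.6 atm.

adiabatic: 505 atm; isothermal: 70.9 atm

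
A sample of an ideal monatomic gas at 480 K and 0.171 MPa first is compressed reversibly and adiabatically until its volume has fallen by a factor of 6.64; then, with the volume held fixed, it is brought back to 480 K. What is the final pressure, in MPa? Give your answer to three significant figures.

P₃ ≈ 1.14 MPa

For a monatomic ideal gas γ = 5/3.
Adiabatic step (PV^γ = const): P₂ = 0.171×6.64^(5/3) = 4.011 MPa; T₂ = 480×6.64^(2/3) = 1696 K.
Isochoric: P₃ = P₂(T₃/T₂) = 4.011 × (480/1696) = 1.135 MPa.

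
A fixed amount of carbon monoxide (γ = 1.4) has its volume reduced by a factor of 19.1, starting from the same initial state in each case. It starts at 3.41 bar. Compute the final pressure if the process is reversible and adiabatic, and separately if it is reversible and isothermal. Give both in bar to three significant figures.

Isothermal: P₂ = P₁(V₁/V₂) = 3.41×19.1 = 65.13 bar.
Adiabatic: P₂ = P₁(V₁/V₂)^γ = 3.41×19.1^(1.4) = 211.9 bar.

adiabatic: 212 bar; isothermal: 65.1 bar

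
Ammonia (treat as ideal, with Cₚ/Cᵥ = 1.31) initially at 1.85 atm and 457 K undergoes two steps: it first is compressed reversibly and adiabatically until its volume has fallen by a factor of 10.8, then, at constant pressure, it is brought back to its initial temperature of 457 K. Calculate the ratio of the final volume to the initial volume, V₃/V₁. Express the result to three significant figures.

V₃/V₁ ≈ 0.0443

Adiabatic step: V₂/V₁ = 0.09259; T₂ = T₁·10.8^(0.31) = 955.6 K.
Isobaric step: V₃/V₂ = T₃/T₂ = 457/955.6.
V₃/V₁ = (V₂/V₁)(V₃/V₂) = 0.09259 × (457/955.6) = 0.04428.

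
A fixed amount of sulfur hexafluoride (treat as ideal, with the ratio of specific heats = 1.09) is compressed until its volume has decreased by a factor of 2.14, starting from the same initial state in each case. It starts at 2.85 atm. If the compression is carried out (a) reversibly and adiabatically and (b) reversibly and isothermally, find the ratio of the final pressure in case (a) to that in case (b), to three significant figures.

Isothermal: P_b = P₁(V₁/V₂) = 2.85×2.14.
Adiabatic: P_a = P₁(V₁/V₂)^γ = 2.85×2.14^(1.09).
P_a/P_b = (V₁/V₂)^(γ−1) = 2.14^(0.09) = 1.071.

P_adiabatic / P_isothermal ≈ 1.07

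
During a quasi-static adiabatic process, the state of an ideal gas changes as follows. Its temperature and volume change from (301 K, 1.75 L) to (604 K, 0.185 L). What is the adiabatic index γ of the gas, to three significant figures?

TV^(γ−1) = const ⇒ γ − 1 = ln(T₂/T₁) / ln(V₁/V₂).
γ = 1 + ln(604/301) / ln(1.75/0.185) = 1.31.

γ ≈ 1.31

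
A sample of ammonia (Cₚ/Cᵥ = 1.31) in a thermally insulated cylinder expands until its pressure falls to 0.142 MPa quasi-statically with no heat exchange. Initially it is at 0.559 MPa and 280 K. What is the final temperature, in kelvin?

Adiabatic: T₂/T₁ = (P₂/P₁)^((γ−1)/γ).
T₂ = 280 × (0.142/0.559)^(0.237) = 202.5 K.

T₂ ≈ 202 K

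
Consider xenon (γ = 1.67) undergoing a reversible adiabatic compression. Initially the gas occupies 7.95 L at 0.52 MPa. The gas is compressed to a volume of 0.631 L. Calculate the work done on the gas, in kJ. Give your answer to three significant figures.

P₂ = P₁(V₁/V₂)^γ = 0.52×(7.95/0.631)^(1.67) = 35.77 MPa.
For a reversible adiabat, W_by_gas = (P₁V₁ − P₂V₂)/(γ−1).
W_by = (520000×0.00795 − 3.577×10^7×0.000631) / (0.67) = -27520 J.
W_on_gas = −W_by = 27520 J.

W ≈ 27.5 kJ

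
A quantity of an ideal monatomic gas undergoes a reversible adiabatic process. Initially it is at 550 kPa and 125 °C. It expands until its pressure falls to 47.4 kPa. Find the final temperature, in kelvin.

T₂ ≈ 149 K

Adiabatic: T₂/T₁ = (P₂/P₁)^((γ−1)/γ).
For a monatomic ideal gas γ = 5/3, so (γ−1)/γ = 2/5.
T₁ = 125 °C = 398.1 K.
T₂ = 398.1 × (47.4/550)^(2/5) = 149.4 K.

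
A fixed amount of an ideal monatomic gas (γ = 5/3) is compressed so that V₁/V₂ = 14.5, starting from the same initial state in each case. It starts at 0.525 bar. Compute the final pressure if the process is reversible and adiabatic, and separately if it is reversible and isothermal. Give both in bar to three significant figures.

Isothermal: P₂ = P₁(V₁/V₂) = 0.525×14.5 = 7.613 bar.
Adiabatic: P₂ = P₁(V₁/V₂)^γ = 0.525×14.5^(5/3) = 45.27 bar.

adiabatic: 45.3 bar; isothermal: 7.61 bar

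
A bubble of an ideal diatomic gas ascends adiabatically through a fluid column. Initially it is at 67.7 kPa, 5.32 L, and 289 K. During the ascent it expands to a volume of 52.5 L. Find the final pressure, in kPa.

P₂ ≈ 2.75 kPa

Adiabatic: P₁V₁^γ = P₂V₂^γ ⇒ P₂ = P₁ (V₁/V₂)^γ.
γ = 7/5 for a diatomic ideal gas.
P₂ = 67.7 × (5.32/52.5)^(7/5) = 2.746 kPa.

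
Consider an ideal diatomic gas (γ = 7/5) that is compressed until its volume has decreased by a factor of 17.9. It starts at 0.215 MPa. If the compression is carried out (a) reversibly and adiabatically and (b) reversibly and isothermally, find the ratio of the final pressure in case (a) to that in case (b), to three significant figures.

P_adiabatic / P_isothermal ≈ 3.17

Isothermal: P_b = P₁(V₁/V₂) = 0.215×17.9.
Adiabatic: P_a = P₁(V₁/V₂)^γ = 0.215×17.9^(7/5).
P_a/P_b = (V₁/V₂)^(γ−1) = 17.9^(2/5) = 3.171.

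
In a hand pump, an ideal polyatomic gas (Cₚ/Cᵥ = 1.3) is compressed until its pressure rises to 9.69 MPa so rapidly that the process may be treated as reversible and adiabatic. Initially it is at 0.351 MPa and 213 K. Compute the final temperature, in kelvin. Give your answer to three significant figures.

T₂ ≈ 458 K

Adiabatic: T₂/T₁ = (P₂/P₁)^((γ−1)/γ).
T₂ = 213 × (9.69/0.351)^(0.231) = 458.1 K.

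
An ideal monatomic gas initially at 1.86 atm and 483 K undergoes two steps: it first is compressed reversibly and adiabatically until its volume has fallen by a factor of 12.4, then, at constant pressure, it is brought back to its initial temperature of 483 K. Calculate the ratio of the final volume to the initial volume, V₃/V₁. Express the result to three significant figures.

V₃/V₁ ≈ 0.0151

For a monatomic ideal gas γ = 5/3.
Adiabatic step: V₂/V₁ = 0.08065; T₂ = T₁·12.4^(2/3) = 2588 K.
Isobaric step: V₃/V₂ = T₃/T₂ = 483/2588.
V₃/V₁ = (V₂/V₁)(V₃/V₂) = 0.08065 × (483/2588) = 0.01505.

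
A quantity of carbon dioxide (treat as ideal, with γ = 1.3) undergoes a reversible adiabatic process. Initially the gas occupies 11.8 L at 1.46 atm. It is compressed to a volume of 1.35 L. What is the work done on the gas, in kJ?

W ≈ 5.33 kJ

P₂ = P₁(V₁/V₂)^γ = 1.46×(11.8/1.35)^(1.3) = 24.45 atm.
For a reversible adiabat, W_by_gas = (P₁V₁ − P₂V₂)/(γ−1).
W_by = (147900×0.0118 − 2.478×10^6×0.00135) / (0.3) = -5332 J.
W_on_gas = −W_by = 5332 J.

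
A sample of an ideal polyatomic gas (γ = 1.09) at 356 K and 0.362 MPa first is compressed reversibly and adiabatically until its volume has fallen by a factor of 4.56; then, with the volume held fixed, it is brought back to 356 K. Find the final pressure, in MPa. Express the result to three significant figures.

P₃ ≈ 1.65 MPa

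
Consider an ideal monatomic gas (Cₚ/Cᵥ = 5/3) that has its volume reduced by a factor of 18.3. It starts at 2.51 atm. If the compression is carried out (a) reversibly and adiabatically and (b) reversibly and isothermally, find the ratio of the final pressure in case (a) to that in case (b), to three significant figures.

P_adiabatic / P_isothermal ≈ 6.94

Isothermal: P_b = P₁(V₁/V₂) = 2.51×18.3.
Adiabatic: P_a = P₁(V₁/V₂)^γ = 2.51×18.3^(5/3).
P_a/P_b = (V₁/V₂)^(γ−1) = 18.3^(2/3) = 6.944.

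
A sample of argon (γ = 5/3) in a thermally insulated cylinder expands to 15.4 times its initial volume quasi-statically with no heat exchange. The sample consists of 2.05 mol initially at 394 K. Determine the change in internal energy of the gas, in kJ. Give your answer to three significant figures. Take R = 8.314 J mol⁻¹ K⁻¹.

For a reversible adiabat TV^(γ−1) is constant, so T₂ = T₁ (V₁/V₂)^(γ−1).
T₂ = 394 × (1/15.4)^(2/3) = 63.65 K.
Q = 0, so ΔU = W_on_gas = nCᵥΔT with Cᵥ = R/(γ−1) = 12.47 J/(mol·K).
ΔU = 2.05 × 12.47 × (63.65 − 394) = -8446 J.

ΔU ≈ -8.45 kJ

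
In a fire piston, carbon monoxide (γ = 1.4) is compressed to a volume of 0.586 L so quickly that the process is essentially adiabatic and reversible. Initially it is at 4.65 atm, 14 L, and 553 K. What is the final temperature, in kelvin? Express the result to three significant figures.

For a reversible adiabat TV^(γ−1) is constant, so T₂ = T₁ (V₁/V₂)^(γ−1).
T₂ = 553 × (14/0.586)^(0.4) = 1968 K.

T₂ ≈ 1970 K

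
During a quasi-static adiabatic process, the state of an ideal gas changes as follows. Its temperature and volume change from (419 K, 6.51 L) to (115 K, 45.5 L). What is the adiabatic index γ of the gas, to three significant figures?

TV^(γ−1) = const ⇒ γ − 1 = ln(T₂/T₁) / ln(V₁/V₂).
γ = 1 + ln(115/419) / ln(6.51/45.5) = 1.665.

γ ≈ 1.66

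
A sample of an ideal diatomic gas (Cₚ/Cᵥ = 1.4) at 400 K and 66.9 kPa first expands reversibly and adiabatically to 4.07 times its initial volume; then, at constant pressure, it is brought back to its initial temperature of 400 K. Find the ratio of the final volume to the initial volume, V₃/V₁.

V₃/V₁ ≈ 7.14

Adiabatic step: V₂/V₁ = 4.07; T₂ = T₁·(1/4.07)^(0.4) = 228.2 K.
Isobaric step: V₃/V₂ = T₃/T₂ = 400/228.2.
V₃/V₁ = (V₂/V₁)(V₃/V₂) = 4.07 × (400/228.2) = 7.136.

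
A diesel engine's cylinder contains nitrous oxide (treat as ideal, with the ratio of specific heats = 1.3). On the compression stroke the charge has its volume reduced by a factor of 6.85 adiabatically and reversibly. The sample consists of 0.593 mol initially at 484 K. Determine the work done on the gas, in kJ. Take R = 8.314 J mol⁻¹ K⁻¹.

W ≈ 6.21 kJ

Adiabatic: T₁V₁^(γ−1) = T₂V₂^(γ−1) ⇒ T₂ = T₁ (V₁/V₂)^(γ−1).
T₂ = 484 × 6.85^(0.3) = 862.1 K.
Q = 0, so ΔU = W_on_gas = nCᵥΔT with Cᵥ = R/(γ−1) = 27.71 J/(mol·K).
ΔU = 0.593 × 27.71 × (862.1 − 484) = 6214 J.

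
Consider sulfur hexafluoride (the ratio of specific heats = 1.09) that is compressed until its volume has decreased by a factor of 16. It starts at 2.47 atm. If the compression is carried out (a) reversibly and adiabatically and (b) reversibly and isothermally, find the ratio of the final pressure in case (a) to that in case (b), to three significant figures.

Isothermal: P_b = P₁(V₁/V₂) = 2.47×16.
Adiabatic: P_a = P₁(V₁/V₂)^γ = 2.47×16^(1.09).
P_a/P_b = (V₁/V₂)^(γ−1) = 16^(0.09) = 1.283.

P_adiabatic / P_isothermal ≈ 1.28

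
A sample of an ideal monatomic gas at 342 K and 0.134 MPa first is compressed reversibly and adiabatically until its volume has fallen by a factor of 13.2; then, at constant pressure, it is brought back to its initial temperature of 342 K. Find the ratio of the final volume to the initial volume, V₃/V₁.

V₃/V₁ ≈ 0.0136

For a monatomic ideal gas γ = 5/3.
Adiabatic step: V₂/V₁ = 0.07576; T₂ = T₁·13.2^(2/3) = 1910 K.
Isobaric step: V₃/V₂ = T₃/T₂ = 342/1910.
V₃/V₁ = (V₂/V₁)(V₃/V₂) = 0.07576 × (342/1910) = 0.01356.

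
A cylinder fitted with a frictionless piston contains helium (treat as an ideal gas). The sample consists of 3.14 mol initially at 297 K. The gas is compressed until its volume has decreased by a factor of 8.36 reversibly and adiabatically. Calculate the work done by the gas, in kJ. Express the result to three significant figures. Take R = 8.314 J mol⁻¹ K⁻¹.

W ≈ -36.3 kJ

Adiabatic: T₁V₁^(γ−1) = T₂V₂^(γ−1) ⇒ T₂ = T₁ (V₁/V₂)^(γ−1).
γ = 5/3 for a monatomic ideal gas, so γ−1 = 2/3.
T₂ = 297 × 8.36^(2/3) = 1223 K.
Q = 0, so ΔU = W_on_gas = nCᵥΔT with Cᵥ = R/(γ−1) = 12.47 J/(mol·K).
ΔU = 3.14 × 12.47 × (1223 − 297) = 36280 J.
Work done by the gas = −ΔU = -36280 J.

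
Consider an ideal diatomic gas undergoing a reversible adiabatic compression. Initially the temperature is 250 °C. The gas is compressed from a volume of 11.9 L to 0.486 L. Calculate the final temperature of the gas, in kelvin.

T₂ ≈ 1880 K

Adiabatic: T₁V₁^(γ−1) = T₂V₂^(γ−1) ⇒ T₂ = T₁ (V₁/V₂)^(γ−1).
For a diatomic ideal gas γ = 7/5, so γ−1 = 2/5.
T₁ = 250 °C = 523.1 K.
T₂ = 523.1 × (11.9/0.486)^(2/5) = 1880 K.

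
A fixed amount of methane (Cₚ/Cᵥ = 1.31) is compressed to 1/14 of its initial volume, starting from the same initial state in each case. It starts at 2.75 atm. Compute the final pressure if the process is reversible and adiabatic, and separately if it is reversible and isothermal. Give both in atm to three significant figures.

Isothermal: P₂ = P₁(V₁/V₂) = 2.75×14 = 38.5 atm.
Adiabatic: P₂ = P₁(V₁/V₂)^γ = 2.75×14^(1.31) = 87.25 atm.

adiabatic: 87.2 atm; isothermal: 38.5 atm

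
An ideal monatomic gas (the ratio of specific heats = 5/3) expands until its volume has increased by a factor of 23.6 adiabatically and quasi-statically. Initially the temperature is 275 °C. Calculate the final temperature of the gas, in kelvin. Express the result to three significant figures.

T₂ ≈ 66.6 K

Adiabatic: T₁V₁^(γ−1) = T₂V₂^(γ−1) ⇒ T₂ = T₁ (V₁/V₂)^(γ−1).
T₁ = 275 °C = 548.1 K.
T₂ = 548.1 × (1/23.6)^(2/3) = 66.62 K.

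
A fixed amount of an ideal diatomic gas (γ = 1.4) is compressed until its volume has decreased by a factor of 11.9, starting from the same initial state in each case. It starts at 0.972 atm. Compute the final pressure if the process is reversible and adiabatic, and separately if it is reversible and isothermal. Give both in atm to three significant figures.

adiabatic: 31.1 atm; isothermal: 11.6 atm

Isothermal: P₂ = P₁(V₁/V₂) = 0.972×11.9 = 11.57 atm.
Adiabatic: P₂ = P₁(V₁/V₂)^γ = 0.972×11.9^(1.4) = 31.15 atm.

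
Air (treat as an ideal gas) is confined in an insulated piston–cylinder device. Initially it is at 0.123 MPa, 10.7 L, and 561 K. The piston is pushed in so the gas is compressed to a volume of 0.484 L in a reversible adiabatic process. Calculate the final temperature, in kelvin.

For a reversible adiabat TV^(γ−1) is constant, so T₂ = T₁ (V₁/V₂)^(γ−1).
γ = 7/5 for a diatomic ideal gas.
T₂ = 561 × (10.7/0.484)^(2/5) = 1935 K.

T₂ ≈ 1940 K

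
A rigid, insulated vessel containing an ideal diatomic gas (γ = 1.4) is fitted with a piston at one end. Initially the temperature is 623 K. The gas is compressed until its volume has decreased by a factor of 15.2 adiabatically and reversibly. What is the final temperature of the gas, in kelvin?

For a reversible adiabat TV^(γ−1) is constant, so T₂ = T₁ (V₁/V₂)^(γ−1).
T₂ = 623 × 15.2^(0.4) = 1850 K.

T₂ ≈ 1850 K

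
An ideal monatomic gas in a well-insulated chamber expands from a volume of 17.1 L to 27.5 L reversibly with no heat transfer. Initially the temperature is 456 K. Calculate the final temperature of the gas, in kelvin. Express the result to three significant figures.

T₂ ≈ 332 K

Adiabatic: T₁V₁^(γ−1) = T₂V₂^(γ−1) ⇒ T₂ = T₁ (V₁/V₂)^(γ−1).
For a monatomic ideal gas γ = 5/3, so γ−1 = 2/3.
T₂ = 456 × (17.1/27.5)^(2/3) = 332.2 K.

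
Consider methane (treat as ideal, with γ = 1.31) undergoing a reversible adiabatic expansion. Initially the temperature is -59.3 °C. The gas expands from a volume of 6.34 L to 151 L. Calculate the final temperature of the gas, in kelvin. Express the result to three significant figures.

T₂ ≈ 80.0 K

For a reversible adiabat TV^(γ−1) is constant, so T₂ = T₁ (V₁/V₂)^(γ−1).
T₁ = -59.3 °C = 213.8 K.
T₂ = 213.8 × (6.34/151)^(0.31) = 80.03 K.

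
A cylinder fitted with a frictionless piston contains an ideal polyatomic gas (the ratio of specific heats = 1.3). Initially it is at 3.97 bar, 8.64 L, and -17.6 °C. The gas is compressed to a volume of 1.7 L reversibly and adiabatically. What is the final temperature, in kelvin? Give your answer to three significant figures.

T₂ ≈ 416 K

For a reversible adiabat TV^(γ−1) is constant, so T₂ = T₁ (V₁/V₂)^(γ−1).
T₁ = -17.6 °C = 255.5 K.
T₂ = 255.5 × (8.64/1.7)^(0.3) = 416.2 K.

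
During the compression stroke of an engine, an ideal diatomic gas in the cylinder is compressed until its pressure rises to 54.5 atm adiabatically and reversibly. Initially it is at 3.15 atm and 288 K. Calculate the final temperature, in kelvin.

T₂ ≈ 650 K

Adiabatic: T₂/T₁ = (P₂/P₁)^((γ−1)/γ).
For a diatomic ideal gas γ = 7/5, so (γ−1)/γ = 2/7.
T₂ = 288 × (54.5/3.15)^(2/7) = 650.3 K.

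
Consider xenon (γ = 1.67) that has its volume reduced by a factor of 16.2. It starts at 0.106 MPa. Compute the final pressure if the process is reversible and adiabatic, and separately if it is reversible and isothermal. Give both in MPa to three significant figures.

adiabatic: 11.1 MPa; isothermal: 1.72 MPa

Isothermal: P₂ = P₁(V₁/V₂) = 0.106×16.2 = 1.717 MPa.
Adiabatic: P₂ = P₁(V₁/V₂)^γ = 0.106×16.2^(1.67) = 11.1 MPa.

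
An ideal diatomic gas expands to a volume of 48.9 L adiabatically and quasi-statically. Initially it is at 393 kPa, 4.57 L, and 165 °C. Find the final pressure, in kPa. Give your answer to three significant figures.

Since PV^γ is constant along a reversible adiabat, P₂ = P₁ (V₁/V₂)^γ.
γ = 7/5 for a diatomic ideal gas.
P₂ = 393 × (4.57/48.9)^(7/5) = 14.23 kPa.

P₂ ≈ 14.2 kPa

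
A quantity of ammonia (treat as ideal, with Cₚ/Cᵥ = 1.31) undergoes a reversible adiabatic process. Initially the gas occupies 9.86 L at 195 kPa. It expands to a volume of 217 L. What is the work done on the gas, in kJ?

W ≈ -3.82 kJ

P₂ = P₁(V₁/V₂)^γ = 195×(9.86/217)^(1.31) = 3.398 kPa.
For a reversible adiabat, W_by_gas = (P₁V₁ − P₂V₂)/(γ−1).
W_by = (195000×0.00986 − 3398×0.217) / (0.31) = 3824 J.
W_on_gas = −W_by = -3824 J.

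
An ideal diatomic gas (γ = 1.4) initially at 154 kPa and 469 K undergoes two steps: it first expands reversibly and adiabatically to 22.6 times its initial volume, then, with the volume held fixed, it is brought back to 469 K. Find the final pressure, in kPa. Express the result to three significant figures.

P₃ ≈ 6.81 kPa

Adiabatic step (PV^γ = const): P₂ = 154×(1/22.6)^(1.4) = 1.958 kPa; T₂ = 469×(1/22.6)^(0.4) = 134.8 K.
Isochoric: P₃ = P₂(T₃/T₂) = 1.958 × (469/134.8) = 6.814 kPa.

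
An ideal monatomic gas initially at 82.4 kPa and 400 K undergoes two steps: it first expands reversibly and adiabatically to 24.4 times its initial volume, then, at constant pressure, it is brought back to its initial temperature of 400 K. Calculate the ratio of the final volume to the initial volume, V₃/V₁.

V₃/V₁ ≈ 205

For a monatomic ideal gas γ = 5/3.
Adiabatic step: V₂/V₁ = 24.4; T₂ = T₁·(1/24.4)^(2/3) = 47.55 K.
Isobaric step: V₃/V₂ = T₃/T₂ = 400/47.55.
V₃/V₁ = (V₂/V₁)(V₃/V₂) = 24.4 × (400/47.55) = 205.3.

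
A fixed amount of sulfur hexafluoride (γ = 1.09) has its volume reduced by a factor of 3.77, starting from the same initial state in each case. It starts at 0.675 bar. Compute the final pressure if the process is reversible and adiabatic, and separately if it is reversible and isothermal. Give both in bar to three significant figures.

Isothermal: P₂ = P₁(V₁/V₂) = 0.675×3.77 = 2.545 bar.
Adiabatic: P₂ = P₁(V₁/V₂)^γ = 0.675×3.77^(1.09) = 2.868 bar.

adiabatic: 2.87 bar; isothermal: 2.54 bar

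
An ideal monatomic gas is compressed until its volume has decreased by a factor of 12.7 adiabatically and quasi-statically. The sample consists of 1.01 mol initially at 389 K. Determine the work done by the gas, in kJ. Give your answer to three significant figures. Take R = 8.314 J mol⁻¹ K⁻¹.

W ≈ -21.8 kJ

For a reversible adiabat TV^(γ−1) is constant, so T₂ = T₁ (V₁/V₂)^(γ−1).
γ = 5/3 for a monatomic ideal gas, so γ−1 = 2/3.
T₂ = 389 × 12.7^(2/3) = 2117 K.
Q = 0, so ΔU = W_on_gas = nCᵥΔT with Cᵥ = R/(γ−1) = 12.47 J/(mol·K).
ΔU = 1.01 × 12.47 × (2117 − 389) = 21770 J.
Work done by the gas = −ΔU = -21770 J.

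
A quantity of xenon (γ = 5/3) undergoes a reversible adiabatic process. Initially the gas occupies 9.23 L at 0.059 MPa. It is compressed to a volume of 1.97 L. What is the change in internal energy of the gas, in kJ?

ΔU ≈ 1.47 kJ

P₂ = P₁(V₁/V₂)^γ = 0.059×(9.23/1.97)^(5/3) = 0.774 MPa.
For a reversible adiabat, W_by_gas = (P₁V₁ − P₂V₂)/(γ−1).
W_by = (59000×0.00923 − 774000×0.00197) / (2/3) = -1470 J.
Q = 0 ⇒ ΔU = −W_by = 1470 J.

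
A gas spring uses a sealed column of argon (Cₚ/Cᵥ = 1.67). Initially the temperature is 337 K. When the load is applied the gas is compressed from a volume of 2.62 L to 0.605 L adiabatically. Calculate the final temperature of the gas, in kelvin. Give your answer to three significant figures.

T₂ ≈ 900 K

Adiabatic: T₁V₁^(γ−1) = T₂V₂^(γ−1) ⇒ T₂ = T₁ (V₁/V₂)^(γ−1).
T₂ = 337 × (2.62/0.605)^(0.67) = 899.7 K.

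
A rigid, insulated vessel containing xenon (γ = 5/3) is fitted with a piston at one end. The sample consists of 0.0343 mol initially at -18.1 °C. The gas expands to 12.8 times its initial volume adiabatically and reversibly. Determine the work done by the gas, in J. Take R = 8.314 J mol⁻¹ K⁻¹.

For a reversible adiabat TV^(γ−1) is constant, so T₂ = T₁ (V₁/V₂)^(γ−1).
T₁ = -18.1 °C = 255 K.
T₂ = 255 × (1/12.8)^(2/3) = 46.61 K.
Q = 0, so ΔU = W_on_gas = nCᵥΔT with Cᵥ = R/(γ−1) = 12.47 J/(mol·K).
ΔU = 0.0343 × 12.47 × (46.61 − 255) = -89.16 J.
Work done by the gas = −ΔU = 89.16 J.

W ≈ 89.2 J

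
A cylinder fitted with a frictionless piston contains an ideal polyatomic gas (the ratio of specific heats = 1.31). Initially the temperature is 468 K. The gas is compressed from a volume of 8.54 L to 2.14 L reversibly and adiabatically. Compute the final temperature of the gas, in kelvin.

T₂ ≈ 719 K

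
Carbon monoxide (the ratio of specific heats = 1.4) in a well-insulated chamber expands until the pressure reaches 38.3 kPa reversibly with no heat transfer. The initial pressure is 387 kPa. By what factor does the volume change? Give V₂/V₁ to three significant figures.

V₂/V₁ ≈ 5.22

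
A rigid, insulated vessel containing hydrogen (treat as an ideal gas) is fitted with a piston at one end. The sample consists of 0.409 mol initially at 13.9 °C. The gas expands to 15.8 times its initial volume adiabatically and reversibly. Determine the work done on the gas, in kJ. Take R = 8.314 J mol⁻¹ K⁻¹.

W ≈ -1.63 kJ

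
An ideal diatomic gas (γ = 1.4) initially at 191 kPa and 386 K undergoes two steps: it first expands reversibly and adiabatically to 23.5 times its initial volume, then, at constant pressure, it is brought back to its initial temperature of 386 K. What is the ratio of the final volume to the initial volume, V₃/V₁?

V₃/V₁ ≈ 83.1

Adiabatic step: V₂/V₁ = 23.5; T₂ = T₁·(1/23.5)^(0.4) = 109.2 K.
Isobaric step: V₃/V₂ = T₃/T₂ = 386/109.2.
V₃/V₁ = (V₂/V₁)(V₃/V₂) = 23.5 × (386/109.2) = 83.08.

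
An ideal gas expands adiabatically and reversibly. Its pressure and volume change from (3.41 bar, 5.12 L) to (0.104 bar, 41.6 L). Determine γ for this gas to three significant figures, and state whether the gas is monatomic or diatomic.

γ ≈ 1.67; monatomic

PV^γ = const ⇒ γ = ln(P₂/P₁) / ln(V₁/V₂).
γ = ln(0.104/3.41) / ln(5.12/41.6) = 1.666.
γ ≈ 1.67 is close to 5/3, so the gas is monatomic.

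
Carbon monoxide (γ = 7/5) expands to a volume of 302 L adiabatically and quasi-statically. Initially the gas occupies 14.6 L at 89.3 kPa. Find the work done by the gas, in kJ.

W ≈ 2.29 kJ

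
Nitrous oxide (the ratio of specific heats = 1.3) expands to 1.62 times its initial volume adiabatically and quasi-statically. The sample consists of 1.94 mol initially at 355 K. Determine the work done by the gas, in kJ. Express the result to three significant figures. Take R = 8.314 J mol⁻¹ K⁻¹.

For a reversible adiabat TV^(γ−1) is constant, so T₂ = T₁ (V₁/V₂)^(γ−1).
T₂ = 355 × (1/1.62)^(0.3) = 307.2 K.
Q = 0, so ΔU = W_on_gas = nCᵥΔT with Cᵥ = R/(γ−1) = 27.71 J/(mol·K).
ΔU = 1.94 × 27.71 × (307.2 − 355) = -2572 J.
Work done by the gas = −ΔU = 2572 J.

W ≈ 2.57 kJ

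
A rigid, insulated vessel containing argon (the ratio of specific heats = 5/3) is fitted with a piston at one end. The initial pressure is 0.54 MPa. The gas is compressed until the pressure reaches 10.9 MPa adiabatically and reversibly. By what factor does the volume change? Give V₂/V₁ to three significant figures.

V₂/V₁ ≈ 0.165

From PV^γ = const, V₂/V₁ = (P₁/P₂)^(1/γ).
V₂/V₁ = (0.54/10.9)^(3/5) = 0.1648.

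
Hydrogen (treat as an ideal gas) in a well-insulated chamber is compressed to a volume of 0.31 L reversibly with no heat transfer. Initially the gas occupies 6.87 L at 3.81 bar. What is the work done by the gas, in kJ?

W ≈ -16.1 kJ

γ = 7/5 for a diatomic ideal gas.
P₂ = P₁(V₁/V₂)^γ = 3.81×(6.87/0.31)^(7/5) = 291.6 bar.
For a reversible adiabat, W_by_gas = (P₁V₁ − P₂V₂)/(γ−1).
W_by = (381000×0.00687 − 2.916×10^7×0.00031) / (2/5) = -16050 J.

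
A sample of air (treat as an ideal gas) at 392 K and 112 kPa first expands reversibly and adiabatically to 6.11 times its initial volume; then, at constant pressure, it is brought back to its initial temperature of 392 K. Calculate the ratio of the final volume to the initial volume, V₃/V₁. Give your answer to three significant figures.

V₃/V₁ ≈ 12.6

For a diatomic ideal gas γ = 7/5.
Adiabatic step: V₂/V₁ = 6.11; T₂ = T₁·(1/6.11)^(2/5) = 190.1 K.
Isobaric step: V₃/V₂ = T₃/T₂ = 392/190.1.
V₃/V₁ = (V₂/V₁)(V₃/V₂) = 6.11 × (392/190.1) = 12.6.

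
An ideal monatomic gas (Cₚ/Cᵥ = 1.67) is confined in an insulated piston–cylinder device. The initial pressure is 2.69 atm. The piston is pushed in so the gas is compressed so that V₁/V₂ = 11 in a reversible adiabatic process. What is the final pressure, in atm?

Adiabatic: P₁V₁^γ = P₂V₂^γ ⇒ P₂ = P₁ (V₁/V₂)^γ.
P₂ = 2.69 × 11^(1.67) = 147.5 atm.

P₂ ≈ 148 atm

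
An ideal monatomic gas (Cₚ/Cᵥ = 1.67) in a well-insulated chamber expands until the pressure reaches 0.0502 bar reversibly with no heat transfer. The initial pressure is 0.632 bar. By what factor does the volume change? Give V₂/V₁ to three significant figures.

V₂/V₁ ≈ 4.56

From PV^γ = const, V₂/V₁ = (P₁/P₂)^(1/γ).
V₂/V₁ = (0.632/0.0502)^(0.599) = 4.557.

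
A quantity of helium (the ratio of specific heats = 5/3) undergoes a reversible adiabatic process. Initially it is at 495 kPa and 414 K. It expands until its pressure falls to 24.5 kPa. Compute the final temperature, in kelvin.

T₂ ≈ 124 K

Adiabatic: T₂/T₁ = (P₂/P₁)^((γ−1)/γ).
T₂ = 414 × (24.5/495)^(2/5) = 124.4 K.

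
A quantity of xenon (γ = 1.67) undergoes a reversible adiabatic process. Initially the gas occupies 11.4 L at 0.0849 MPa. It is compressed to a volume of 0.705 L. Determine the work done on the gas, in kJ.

W ≈ 7.88 kJ

P₂ = P₁(V₁/V₂)^γ = 0.0849×(11.4/0.705)^(1.67) = 8.861 MPa.
For a reversible adiabat, W_by_gas = (P₁V₁ − P₂V₂)/(γ−1).
W_by = (84900×0.0114 − 8.861×10^6×0.000705) / (0.67) = -7879 J.
W_on_gas = −W_by = 7879 J.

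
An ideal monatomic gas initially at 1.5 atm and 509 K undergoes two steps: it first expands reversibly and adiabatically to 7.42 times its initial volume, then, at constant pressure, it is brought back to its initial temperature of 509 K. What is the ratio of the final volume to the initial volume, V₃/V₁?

For a monatomic ideal gas γ = 5/3.
Adiabatic step: V₂/V₁ = 7.42; T₂ = T₁·(1/7.42)^(2/3) = 133.8 K.
Isobaric step: V₃/V₂ = T₃/T₂ = 509/133.8.
V₃/V₁ = (V₂/V₁)(V₃/V₂) = 7.42 × (509/133.8) = 28.23.

V₃/V₁ ≈ 28.2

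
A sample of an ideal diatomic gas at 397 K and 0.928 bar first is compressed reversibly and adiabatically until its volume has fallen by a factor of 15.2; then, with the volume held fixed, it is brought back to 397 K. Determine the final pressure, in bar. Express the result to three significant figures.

For a diatomic ideal gas γ = 7/5.
Adiabatic step (PV^γ = const): P₂ = 0.928×15.2^(7/5) = 41.89 bar; T₂ = 397×15.2^(2/5) = 1179 K.
Isochoric: P₃ = P₂(T₃/T₂) = 41.89 × (397/1179) = 14.11 bar.

P₃ ≈ 14.1 bar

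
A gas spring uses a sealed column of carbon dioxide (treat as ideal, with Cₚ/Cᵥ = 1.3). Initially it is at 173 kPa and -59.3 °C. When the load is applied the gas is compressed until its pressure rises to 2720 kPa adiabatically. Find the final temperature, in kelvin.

Along an adiabat T P^((1−γ)/γ) is constant, so T₂ = T₁ (P₂/P₁)^((γ−1)/γ).
T₁ = -59.3 °C = 213.8 K.
T₂ = 213.8 × (2720/173)^(0.231) = 403.9 K.

T₂ ≈ 404 K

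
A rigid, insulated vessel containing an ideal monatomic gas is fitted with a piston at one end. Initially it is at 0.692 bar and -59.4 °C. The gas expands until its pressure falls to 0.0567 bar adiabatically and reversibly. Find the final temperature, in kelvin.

T₂ ≈ 78.6 K

Adiabatic: T₂/T₁ = (P₂/P₁)^((γ−1)/γ).
For a monatomic ideal gas γ = 5/3, so (γ−1)/γ = 2/5.
T₁ = -59.4 °C = 213.7 K.
T₂ = 213.7 × (0.0567/0.692)^(2/5) = 78.58 K.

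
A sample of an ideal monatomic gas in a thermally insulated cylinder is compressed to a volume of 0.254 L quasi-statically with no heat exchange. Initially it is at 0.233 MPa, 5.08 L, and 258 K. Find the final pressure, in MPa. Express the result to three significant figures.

Since PV^γ is constant along a reversible adiabat, P₂ = P₁ (V₁/V₂)^γ.
γ = 5/3 for a monatomic ideal gas.
P₂ = 0.233 × (5.08/0.254)^(5/3) = 34.34 MPa.

P₂ ≈ 34.3 MPa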